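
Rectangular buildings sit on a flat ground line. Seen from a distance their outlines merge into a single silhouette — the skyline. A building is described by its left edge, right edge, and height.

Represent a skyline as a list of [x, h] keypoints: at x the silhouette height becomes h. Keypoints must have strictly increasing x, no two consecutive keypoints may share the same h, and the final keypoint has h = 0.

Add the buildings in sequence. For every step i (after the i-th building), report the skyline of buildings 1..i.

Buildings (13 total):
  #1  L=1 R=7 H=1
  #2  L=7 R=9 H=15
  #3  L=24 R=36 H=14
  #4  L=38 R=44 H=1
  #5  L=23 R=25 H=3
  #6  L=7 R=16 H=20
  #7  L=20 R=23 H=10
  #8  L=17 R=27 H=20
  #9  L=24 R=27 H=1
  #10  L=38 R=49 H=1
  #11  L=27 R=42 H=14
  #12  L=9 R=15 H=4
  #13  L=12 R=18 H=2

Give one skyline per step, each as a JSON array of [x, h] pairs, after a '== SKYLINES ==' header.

== SKYLINES ==
[[1,1],[7,0]]
[[1,1],[7,15],[9,0]]
[[1,1],[7,15],[9,0],[24,14],[36,0]]
[[1,1],[7,15],[9,0],[24,14],[36,0],[38,1],[44,0]]
[[1,1],[7,15],[9,0],[23,3],[24,14],[36,0],[38,1],[44,0]]
[[1,1],[7,20],[16,0],[23,3],[24,14],[36,0],[38,1],[44,0]]
[[1,1],[7,20],[16,0],[20,10],[23,3],[24,14],[36,0],[38,1],[44,0]]
[[1,1],[7,20],[16,0],[17,20],[27,14],[36,0],[38,1],[44,0]]
[[1,1],[7,20],[16,0],[17,20],[27,14],[36,0],[38,1],[44,0]]
[[1,1],[7,20],[16,0],[17,20],[27,14],[36,0],[38,1],[49,0]]
[[1,1],[7,20],[16,0],[17,20],[27,14],[42,1],[49,0]]
[[1,1],[7,20],[16,0],[17,20],[27,14],[42,1],[49,0]]
[[1,1],[7,20],[16,2],[17,20],[27,14],[42,1],[49,0]]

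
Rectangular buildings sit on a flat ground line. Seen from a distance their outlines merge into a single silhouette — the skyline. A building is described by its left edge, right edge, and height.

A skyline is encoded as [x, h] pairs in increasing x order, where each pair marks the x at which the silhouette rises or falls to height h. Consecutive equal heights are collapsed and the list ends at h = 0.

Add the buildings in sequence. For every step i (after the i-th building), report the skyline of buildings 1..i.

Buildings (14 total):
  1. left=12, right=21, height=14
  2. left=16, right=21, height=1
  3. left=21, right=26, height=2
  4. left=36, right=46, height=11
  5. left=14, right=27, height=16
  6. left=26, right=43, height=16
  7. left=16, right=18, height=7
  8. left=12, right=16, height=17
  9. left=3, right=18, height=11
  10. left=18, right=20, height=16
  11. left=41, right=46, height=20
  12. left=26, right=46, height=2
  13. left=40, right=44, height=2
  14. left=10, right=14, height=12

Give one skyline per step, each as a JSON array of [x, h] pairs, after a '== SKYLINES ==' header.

== SKYLINES ==
[[12,14],[21,0]]
[[12,14],[21,0]]
[[12,14],[21,2],[26,0]]
[[12,14],[21,2],[26,0],[36,11],[46,0]]
[[12,14],[14,16],[27,0],[36,11],[46,0]]
[[12,14],[14,16],[43,11],[46,0]]
[[12,14],[14,16],[43,11],[46,0]]
[[12,17],[16,16],[43,11],[46,0]]
[[3,11],[12,17],[16,16],[43,11],[46,0]]
[[3,11],[12,17],[16,16],[43,11],[46,0]]
[[3,11],[12,17],[16,16],[41,20],[46,0]]
[[3,11],[12,17],[16,16],[41,20],[46,0]]
[[3,11],[12,17],[16,16],[41,20],[46,0]]
[[3,11],[10,12],[12,17],[16,16],[41,20],[46,0]]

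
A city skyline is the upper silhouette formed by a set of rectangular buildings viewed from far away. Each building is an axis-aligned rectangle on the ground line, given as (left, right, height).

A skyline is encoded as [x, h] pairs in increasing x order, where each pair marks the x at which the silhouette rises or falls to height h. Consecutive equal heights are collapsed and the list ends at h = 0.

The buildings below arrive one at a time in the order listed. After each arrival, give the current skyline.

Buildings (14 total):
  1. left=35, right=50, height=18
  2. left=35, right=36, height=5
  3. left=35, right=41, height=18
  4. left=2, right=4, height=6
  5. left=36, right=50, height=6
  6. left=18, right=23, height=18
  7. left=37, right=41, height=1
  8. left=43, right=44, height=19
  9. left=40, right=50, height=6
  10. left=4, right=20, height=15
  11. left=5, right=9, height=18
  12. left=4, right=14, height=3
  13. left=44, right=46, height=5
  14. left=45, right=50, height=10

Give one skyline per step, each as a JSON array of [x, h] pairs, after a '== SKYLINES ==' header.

== SKYLINES ==
[[35,18],[50,0]]
[[35,18],[50,0]]
[[35,18],[50,0]]
[[2,6],[4,0],[35,18],[50,0]]
[[2,6],[4,0],[35,18],[50,0]]
[[2,6],[4,0],[18,18],[23,0],[35,18],[50,0]]
[[2,6],[4,0],[18,18],[23,0],[35,18],[50,0]]
[[2,6],[4,0],[18,18],[23,0],[35,18],[43,19],[44,18],[50,0]]
[[2,6],[4,0],[18,18],[23,0],[35,18],[43,19],[44,18],[50,0]]
[[2,6],[4,15],[18,18],[23,0],[35,18],[43,19],[44,18],[50,0]]
[[2,6],[4,15],[5,18],[9,15],[18,18],[23,0],[35,18],[43,19],[44,18],[50,0]]
[[2,6],[4,15],[5,18],[9,15],[18,18],[23,0],[35,18],[43,19],[44,18],[50,0]]
[[2,6],[4,15],[5,18],[9,15],[18,18],[23,0],[35,18],[43,19],[44,18],[50,0]]
[[2,6],[4,15],[5,18],[9,15],[18,18],[23,0],[35,18],[43,19],[44,18],[50,0]]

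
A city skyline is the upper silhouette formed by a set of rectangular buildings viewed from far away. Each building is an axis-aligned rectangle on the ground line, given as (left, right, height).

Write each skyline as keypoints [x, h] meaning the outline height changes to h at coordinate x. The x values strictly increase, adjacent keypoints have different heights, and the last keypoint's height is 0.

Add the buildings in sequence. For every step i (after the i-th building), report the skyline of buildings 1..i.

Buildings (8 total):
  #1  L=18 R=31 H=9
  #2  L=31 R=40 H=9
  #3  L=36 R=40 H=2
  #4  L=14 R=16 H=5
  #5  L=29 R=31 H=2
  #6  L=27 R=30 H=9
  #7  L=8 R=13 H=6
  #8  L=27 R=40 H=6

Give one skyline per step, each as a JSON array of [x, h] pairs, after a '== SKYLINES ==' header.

== SKYLINES ==
[[18,9],[31,0]]
[[18,9],[40,0]]
[[18,9],[40,0]]
[[14,5],[16,0],[18,9],[40,0]]
[[14,5],[16,0],[18,9],[40,0]]
[[14,5],[16,0],[18,9],[40,0]]
[[8,6],[13,0],[14,5],[16,0],[18,9],[40,0]]
[[8,6],[13,0],[14,5],[16,0],[18,9],[40,0]]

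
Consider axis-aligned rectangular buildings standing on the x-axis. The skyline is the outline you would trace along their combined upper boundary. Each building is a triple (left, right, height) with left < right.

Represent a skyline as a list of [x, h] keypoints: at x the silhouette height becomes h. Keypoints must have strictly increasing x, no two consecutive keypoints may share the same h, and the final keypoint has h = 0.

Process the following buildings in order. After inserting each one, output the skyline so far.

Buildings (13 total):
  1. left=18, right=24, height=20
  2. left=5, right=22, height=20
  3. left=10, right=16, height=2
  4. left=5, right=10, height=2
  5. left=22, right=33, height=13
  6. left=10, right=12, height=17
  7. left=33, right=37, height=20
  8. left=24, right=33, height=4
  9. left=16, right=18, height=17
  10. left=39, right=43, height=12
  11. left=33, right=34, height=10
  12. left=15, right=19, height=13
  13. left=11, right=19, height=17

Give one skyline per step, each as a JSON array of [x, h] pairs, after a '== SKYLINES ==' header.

== SKYLINES ==
[[18,20],[24,0]]
[[5,20],[24,0]]
[[5,20],[24,0]]
[[5,20],[24,0]]
[[5,20],[24,13],[33,0]]
[[5,20],[24,13],[33,0]]
[[5,20],[24,13],[33,20],[37,0]]
[[5,20],[24,13],[33,20],[37,0]]
[[5,20],[24,13],[33,20],[37,0]]
[[5,20],[24,13],[33,20],[37,0],[39,12],[43,0]]
[[5,20],[24,13],[33,20],[37,0],[39,12],[43,0]]
[[5,20],[24,13],[33,20],[37,0],[39,12],[43,0]]
[[5,20],[24,13],[33,20],[37,0],[39,12],[43,0]]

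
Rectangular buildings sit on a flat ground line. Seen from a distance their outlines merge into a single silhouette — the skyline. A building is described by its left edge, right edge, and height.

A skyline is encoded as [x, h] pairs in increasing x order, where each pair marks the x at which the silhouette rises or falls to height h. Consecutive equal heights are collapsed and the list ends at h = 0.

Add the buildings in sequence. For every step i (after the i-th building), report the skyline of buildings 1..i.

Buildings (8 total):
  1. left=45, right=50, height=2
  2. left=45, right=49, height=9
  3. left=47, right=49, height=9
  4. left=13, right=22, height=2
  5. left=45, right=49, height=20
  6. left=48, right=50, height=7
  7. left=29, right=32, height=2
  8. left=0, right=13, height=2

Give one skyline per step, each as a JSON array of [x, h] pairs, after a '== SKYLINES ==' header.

== SKYLINES ==
[[45,2],[50,0]]
[[45,9],[49,2],[50,0]]
[[45,9],[49,2],[50,0]]
[[13,2],[22,0],[45,9],[49,2],[50,0]]
[[13,2],[22,0],[45,20],[49,2],[50,0]]
[[13,2],[22,0],[45,20],[49,7],[50,0]]
[[13,2],[22,0],[29,2],[32,0],[45,20],[49,7],[50,0]]
[[0,2],[22,0],[29,2],[32,0],[45,20],[49,7],[50,0]]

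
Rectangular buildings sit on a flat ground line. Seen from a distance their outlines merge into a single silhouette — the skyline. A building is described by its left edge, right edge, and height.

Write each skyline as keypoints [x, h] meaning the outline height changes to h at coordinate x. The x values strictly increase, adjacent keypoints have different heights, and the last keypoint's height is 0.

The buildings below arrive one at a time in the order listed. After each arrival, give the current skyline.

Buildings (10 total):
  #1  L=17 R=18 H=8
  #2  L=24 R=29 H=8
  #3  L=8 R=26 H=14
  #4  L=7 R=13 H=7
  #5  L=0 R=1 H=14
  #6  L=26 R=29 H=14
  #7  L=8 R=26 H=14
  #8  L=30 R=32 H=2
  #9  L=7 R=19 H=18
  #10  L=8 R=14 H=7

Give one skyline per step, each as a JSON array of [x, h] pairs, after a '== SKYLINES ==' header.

== SKYLINES ==
[[17,8],[18,0]]
[[17,8],[18,0],[24,8],[29,0]]
[[8,14],[26,8],[29,0]]
[[7,7],[8,14],[26,8],[29,0]]
[[0,14],[1,0],[7,7],[8,14],[26,8],[29,0]]
[[0,14],[1,0],[7,7],[8,14],[29,0]]
[[0,14],[1,0],[7,7],[8,14],[29,0]]
[[0,14],[1,0],[7,7],[8,14],[29,0],[30,2],[32,0]]
[[0,14],[1,0],[7,18],[19,14],[29,0],[30,2],[32,0]]
[[0,14],[1,0],[7,18],[19,14],[29,0],[30,2],[32,0]]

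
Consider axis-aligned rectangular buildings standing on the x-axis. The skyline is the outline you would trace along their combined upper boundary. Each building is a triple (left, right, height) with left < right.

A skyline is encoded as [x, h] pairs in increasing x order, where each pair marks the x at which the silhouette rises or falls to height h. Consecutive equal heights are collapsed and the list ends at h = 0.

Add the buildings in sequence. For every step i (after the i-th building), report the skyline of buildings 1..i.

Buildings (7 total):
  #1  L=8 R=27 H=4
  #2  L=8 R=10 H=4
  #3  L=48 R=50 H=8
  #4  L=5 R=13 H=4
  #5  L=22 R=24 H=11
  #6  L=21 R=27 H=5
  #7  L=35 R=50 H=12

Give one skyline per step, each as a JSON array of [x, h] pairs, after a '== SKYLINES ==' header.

== SKYLINES ==
[[8,4],[27,0]]
[[8,4],[27,0]]
[[8,4],[27,0],[48,8],[50,0]]
[[5,4],[27,0],[48,8],[50,0]]
[[5,4],[22,11],[24,4],[27,0],[48,8],[50,0]]
[[5,4],[21,5],[22,11],[24,5],[27,0],[48,8],[50,0]]
[[5,4],[21,5],[22,11],[24,5],[27,0],[35,12],[50,0]]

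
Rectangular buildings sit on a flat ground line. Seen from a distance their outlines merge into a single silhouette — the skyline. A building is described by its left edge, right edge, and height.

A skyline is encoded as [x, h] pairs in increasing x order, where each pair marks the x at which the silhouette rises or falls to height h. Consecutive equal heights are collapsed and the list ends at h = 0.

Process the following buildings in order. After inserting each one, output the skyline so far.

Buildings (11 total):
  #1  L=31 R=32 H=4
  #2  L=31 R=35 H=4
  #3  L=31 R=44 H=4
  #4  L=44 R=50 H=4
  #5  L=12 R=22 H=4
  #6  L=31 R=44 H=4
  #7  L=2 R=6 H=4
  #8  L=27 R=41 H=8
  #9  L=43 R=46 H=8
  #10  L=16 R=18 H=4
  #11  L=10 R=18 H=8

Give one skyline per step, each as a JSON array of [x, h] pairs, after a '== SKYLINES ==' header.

== SKYLINES ==
[[31,4],[32,0]]
[[31,4],[35,0]]
[[31,4],[44,0]]
[[31,4],[50,0]]
[[12,4],[22,0],[31,4],[50,0]]
[[12,4],[22,0],[31,4],[50,0]]
[[2,4],[6,0],[12,4],[22,0],[31,4],[50,0]]
[[2,4],[6,0],[12,4],[22,0],[27,8],[41,4],[50,0]]
[[2,4],[6,0],[12,4],[22,0],[27,8],[41,4],[43,8],[46,4],[50,0]]
[[2,4],[6,0],[12,4],[22,0],[27,8],[41,4],[43,8],[46,4],[50,0]]
[[2,4],[6,0],[10,8],[18,4],[22,0],[27,8],[41,4],[43,8],[46,4],[50,0]]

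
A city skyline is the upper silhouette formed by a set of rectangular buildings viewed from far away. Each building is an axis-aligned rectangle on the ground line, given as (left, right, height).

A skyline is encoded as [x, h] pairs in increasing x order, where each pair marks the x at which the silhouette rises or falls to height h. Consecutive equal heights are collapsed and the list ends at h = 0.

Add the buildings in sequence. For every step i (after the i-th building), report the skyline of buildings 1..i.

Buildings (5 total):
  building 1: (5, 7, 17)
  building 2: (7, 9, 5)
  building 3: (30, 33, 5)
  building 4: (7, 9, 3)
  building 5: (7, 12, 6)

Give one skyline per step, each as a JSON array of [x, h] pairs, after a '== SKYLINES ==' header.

== SKYLINES ==
[[5,17],[7,0]]
[[5,17],[7,5],[9,0]]
[[5,17],[7,5],[9,0],[30,5],[33,0]]
[[5,17],[7,5],[9,0],[30,5],[33,0]]
[[5,17],[7,6],[12,0],[30,5],[33,0]]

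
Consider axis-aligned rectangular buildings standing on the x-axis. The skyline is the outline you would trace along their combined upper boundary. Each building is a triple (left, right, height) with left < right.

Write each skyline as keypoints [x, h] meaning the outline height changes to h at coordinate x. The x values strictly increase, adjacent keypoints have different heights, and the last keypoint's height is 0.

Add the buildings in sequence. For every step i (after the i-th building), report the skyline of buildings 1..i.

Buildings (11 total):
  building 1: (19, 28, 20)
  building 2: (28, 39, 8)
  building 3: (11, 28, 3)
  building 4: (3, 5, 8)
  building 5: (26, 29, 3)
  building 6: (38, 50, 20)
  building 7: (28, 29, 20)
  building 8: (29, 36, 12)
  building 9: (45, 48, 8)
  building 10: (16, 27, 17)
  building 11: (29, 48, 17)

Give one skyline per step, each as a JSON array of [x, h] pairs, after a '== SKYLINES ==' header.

== SKYLINES ==
[[19,20],[28,0]]
[[19,20],[28,8],[39,0]]
[[11,3],[19,20],[28,8],[39,0]]
[[3,8],[5,0],[11,3],[19,20],[28,8],[39,0]]
[[3,8],[5,0],[11,3],[19,20],[28,8],[39,0]]
[[3,8],[5,0],[11,3],[19,20],[28,8],[38,20],[50,0]]
[[3,8],[5,0],[11,3],[19,20],[29,8],[38,20],[50,0]]
[[3,8],[5,0],[11,3],[19,20],[29,12],[36,8],[38,20],[50,0]]
[[3,8],[5,0],[11,3],[19,20],[29,12],[36,8],[38,20],[50,0]]
[[3,8],[5,0],[11,3],[16,17],[19,20],[29,12],[36,8],[38,20],[50,0]]
[[3,8],[5,0],[11,3],[16,17],[19,20],[29,17],[38,20],[50,0]]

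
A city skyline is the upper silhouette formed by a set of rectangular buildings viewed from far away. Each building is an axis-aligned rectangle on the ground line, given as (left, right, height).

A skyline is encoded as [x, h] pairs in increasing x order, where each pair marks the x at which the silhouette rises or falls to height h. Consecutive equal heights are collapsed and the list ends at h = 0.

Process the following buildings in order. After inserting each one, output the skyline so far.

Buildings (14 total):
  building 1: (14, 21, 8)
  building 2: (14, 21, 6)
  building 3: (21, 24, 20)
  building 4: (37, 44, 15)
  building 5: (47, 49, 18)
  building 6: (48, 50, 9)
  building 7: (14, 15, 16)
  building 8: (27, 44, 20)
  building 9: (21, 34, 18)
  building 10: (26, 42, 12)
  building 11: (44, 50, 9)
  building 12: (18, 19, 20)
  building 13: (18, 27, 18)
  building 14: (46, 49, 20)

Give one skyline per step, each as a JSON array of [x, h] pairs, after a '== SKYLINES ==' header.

== SKYLINES ==
[[14,8],[21,0]]
[[14,8],[21,0]]
[[14,8],[21,20],[24,0]]
[[14,8],[21,20],[24,0],[37,15],[44,0]]
[[14,8],[21,20],[24,0],[37,15],[44,0],[47,18],[49,0]]
[[14,8],[21,20],[24,0],[37,15],[44,0],[47,18],[49,9],[50,0]]
[[14,16],[15,8],[21,20],[24,0],[37,15],[44,0],[47,18],[49,9],[50,0]]
[[14,16],[15,8],[21,20],[24,0],[27,20],[44,0],[47,18],[49,9],[50,0]]
[[14,16],[15,8],[21,20],[24,18],[27,20],[44,0],[47,18],[49,9],[50,0]]
[[14,16],[15,8],[21,20],[24,18],[27,20],[44,0],[47,18],[49,9],[50,0]]
[[14,16],[15,8],[21,20],[24,18],[27,20],[44,9],[47,18],[49,9],[50,0]]
[[14,16],[15,8],[18,20],[19,8],[21,20],[24,18],[27,20],[44,9],[47,18],[49,9],[50,0]]
[[14,16],[15,8],[18,20],[19,18],[21,20],[24,18],[27,20],[44,9],[47,18],[49,9],[50,0]]
[[14,16],[15,8],[18,20],[19,18],[21,20],[24,18],[27,20],[44,9],[46,20],[49,9],[50,0]]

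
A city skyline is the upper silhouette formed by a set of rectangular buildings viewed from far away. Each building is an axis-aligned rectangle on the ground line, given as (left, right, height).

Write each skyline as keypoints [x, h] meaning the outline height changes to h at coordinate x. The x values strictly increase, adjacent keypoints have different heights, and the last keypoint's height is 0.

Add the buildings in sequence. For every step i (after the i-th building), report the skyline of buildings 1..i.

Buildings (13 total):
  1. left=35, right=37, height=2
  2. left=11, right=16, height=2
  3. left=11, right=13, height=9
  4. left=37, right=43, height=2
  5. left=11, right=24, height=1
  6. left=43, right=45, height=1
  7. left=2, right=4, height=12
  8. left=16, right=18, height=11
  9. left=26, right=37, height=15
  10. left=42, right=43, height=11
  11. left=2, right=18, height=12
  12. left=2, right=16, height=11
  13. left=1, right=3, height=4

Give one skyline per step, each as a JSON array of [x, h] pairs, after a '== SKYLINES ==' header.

== SKYLINES ==
[[35,2],[37,0]]
[[11,2],[16,0],[35,2],[37,0]]
[[11,9],[13,2],[16,0],[35,2],[37,0]]
[[11,9],[13,2],[16,0],[35,2],[43,0]]
[[11,9],[13,2],[16,1],[24,0],[35,2],[43,0]]
[[11,9],[13,2],[16,1],[24,0],[35,2],[43,1],[45,0]]
[[2,12],[4,0],[11,9],[13,2],[16,1],[24,0],[35,2],[43,1],[45,0]]
[[2,12],[4,0],[11,9],[13,2],[16,11],[18,1],[24,0],[35,2],[43,1],[45,0]]
[[2,12],[4,0],[11,9],[13,2],[16,11],[18,1],[24,0],[26,15],[37,2],[43,1],[45,0]]
[[2,12],[4,0],[11,9],[13,2],[16,11],[18,1],[24,0],[26,15],[37,2],[42,11],[43,1],[45,0]]
[[2,12],[18,1],[24,0],[26,15],[37,2],[42,11],[43,1],[45,0]]
[[2,12],[18,1],[24,0],[26,15],[37,2],[42,11],[43,1],[45,0]]
[[1,4],[2,12],[18,1],[24,0],[26,15],[37,2],[42,11],[43,1],[45,0]]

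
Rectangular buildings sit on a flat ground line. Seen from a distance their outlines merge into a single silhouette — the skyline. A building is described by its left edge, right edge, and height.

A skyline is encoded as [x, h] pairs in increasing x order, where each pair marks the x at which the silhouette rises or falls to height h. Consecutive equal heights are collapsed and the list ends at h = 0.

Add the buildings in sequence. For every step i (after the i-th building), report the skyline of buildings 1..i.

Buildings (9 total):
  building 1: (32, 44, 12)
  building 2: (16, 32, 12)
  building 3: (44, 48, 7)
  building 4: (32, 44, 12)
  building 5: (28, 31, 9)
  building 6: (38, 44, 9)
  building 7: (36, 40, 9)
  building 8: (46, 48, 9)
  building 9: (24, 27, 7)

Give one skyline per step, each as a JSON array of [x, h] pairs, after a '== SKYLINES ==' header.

== SKYLINES ==
[[32,12],[44,0]]
[[16,12],[44,0]]
[[16,12],[44,7],[48,0]]
[[16,12],[44,7],[48,0]]
[[16,12],[44,7],[48,0]]
[[16,12],[44,7],[48,0]]
[[16,12],[44,7],[48,0]]
[[16,12],[44,7],[46,9],[48,0]]
[[16,12],[44,7],[46,9],[48,0]]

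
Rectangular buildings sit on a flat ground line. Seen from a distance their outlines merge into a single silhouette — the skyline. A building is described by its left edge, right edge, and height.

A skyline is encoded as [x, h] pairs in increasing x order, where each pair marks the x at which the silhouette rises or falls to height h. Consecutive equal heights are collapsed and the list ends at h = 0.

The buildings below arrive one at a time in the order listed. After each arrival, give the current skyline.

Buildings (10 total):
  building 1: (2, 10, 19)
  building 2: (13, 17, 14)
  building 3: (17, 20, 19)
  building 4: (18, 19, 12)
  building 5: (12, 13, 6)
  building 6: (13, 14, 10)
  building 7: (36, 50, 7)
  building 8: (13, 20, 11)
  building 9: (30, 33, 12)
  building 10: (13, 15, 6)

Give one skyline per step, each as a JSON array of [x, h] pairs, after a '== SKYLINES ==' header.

== SKYLINES ==
[[2,19],[10,0]]
[[2,19],[10,0],[13,14],[17,0]]
[[2,19],[10,0],[13,14],[17,19],[20,0]]
[[2,19],[10,0],[13,14],[17,19],[20,0]]
[[2,19],[10,0],[12,6],[13,14],[17,19],[20,0]]
[[2,19],[10,0],[12,6],[13,14],[17,19],[20,0]]
[[2,19],[10,0],[12,6],[13,14],[17,19],[20,0],[36,7],[50,0]]
[[2,19],[10,0],[12,6],[13,14],[17,19],[20,0],[36,7],[50,0]]
[[2,19],[10,0],[12,6],[13,14],[17,19],[20,0],[30,12],[33,0],[36,7],[50,0]]
[[2,19],[10,0],[12,6],[13,14],[17,19],[20,0],[30,12],[33,0],[36,7],[50,0]]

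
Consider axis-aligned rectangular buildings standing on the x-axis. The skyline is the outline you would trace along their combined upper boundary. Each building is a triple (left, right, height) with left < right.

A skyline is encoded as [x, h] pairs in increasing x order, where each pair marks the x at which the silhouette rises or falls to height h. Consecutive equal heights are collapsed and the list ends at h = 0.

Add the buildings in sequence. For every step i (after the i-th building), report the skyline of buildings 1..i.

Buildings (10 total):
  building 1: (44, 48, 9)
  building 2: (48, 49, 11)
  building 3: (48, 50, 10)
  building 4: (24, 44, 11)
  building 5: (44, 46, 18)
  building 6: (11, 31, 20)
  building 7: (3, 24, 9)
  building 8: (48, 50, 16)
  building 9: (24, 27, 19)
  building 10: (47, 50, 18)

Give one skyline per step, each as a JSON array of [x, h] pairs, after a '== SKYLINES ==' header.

== SKYLINES ==
[[44,9],[48,0]]
[[44,9],[48,11],[49,0]]
[[44,9],[48,11],[49,10],[50,0]]
[[24,11],[44,9],[48,11],[49,10],[50,0]]
[[24,11],[44,18],[46,9],[48,11],[49,10],[50,0]]
[[11,20],[31,11],[44,18],[46,9],[48,11],[49,10],[50,0]]
[[3,9],[11,20],[31,11],[44,18],[46,9],[48,11],[49,10],[50,0]]
[[3,9],[11,20],[31,11],[44,18],[46,9],[48,16],[50,0]]
[[3,9],[11,20],[31,11],[44,18],[46,9],[48,16],[50,0]]
[[3,9],[11,20],[31,11],[44,18],[46,9],[47,18],[50,0]]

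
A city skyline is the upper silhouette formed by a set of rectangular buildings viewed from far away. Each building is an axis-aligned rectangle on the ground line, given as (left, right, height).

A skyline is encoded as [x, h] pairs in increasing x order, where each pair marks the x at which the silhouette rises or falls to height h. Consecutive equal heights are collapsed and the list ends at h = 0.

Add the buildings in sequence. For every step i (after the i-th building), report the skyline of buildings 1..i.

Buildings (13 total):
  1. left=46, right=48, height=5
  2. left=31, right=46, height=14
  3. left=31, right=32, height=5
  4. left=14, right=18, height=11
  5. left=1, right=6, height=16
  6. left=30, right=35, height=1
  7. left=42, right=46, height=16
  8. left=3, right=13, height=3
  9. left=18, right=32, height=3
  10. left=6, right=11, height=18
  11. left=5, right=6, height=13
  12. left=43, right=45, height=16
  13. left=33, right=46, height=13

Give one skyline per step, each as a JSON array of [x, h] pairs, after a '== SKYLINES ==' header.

== SKYLINES ==
[[46,5],[48,0]]
[[31,14],[46,5],[48,0]]
[[31,14],[46,5],[48,0]]
[[14,11],[18,0],[31,14],[46,5],[48,0]]
[[1,16],[6,0],[14,11],[18,0],[31,14],[46,5],[48,0]]
[[1,16],[6,0],[14,11],[18,0],[30,1],[31,14],[46,5],[48,0]]
[[1,16],[6,0],[14,11],[18,0],[30,1],[31,14],[42,16],[46,5],[48,0]]
[[1,16],[6,3],[13,0],[14,11],[18,0],[30,1],[31,14],[42,16],[46,5],[48,0]]
[[1,16],[6,3],[13,0],[14,11],[18,3],[31,14],[42,16],[46,5],[48,0]]
[[1,16],[6,18],[11,3],[13,0],[14,11],[18,3],[31,14],[42,16],[46,5],[48,0]]
[[1,16],[6,18],[11,3],[13,0],[14,11],[18,3],[31,14],[42,16],[46,5],[48,0]]
[[1,16],[6,18],[11,3],[13,0],[14,11],[18,3],[31,14],[42,16],[46,5],[48,0]]
[[1,16],[6,18],[11,3],[13,0],[14,11],[18,3],[31,14],[42,16],[46,5],[48,0]]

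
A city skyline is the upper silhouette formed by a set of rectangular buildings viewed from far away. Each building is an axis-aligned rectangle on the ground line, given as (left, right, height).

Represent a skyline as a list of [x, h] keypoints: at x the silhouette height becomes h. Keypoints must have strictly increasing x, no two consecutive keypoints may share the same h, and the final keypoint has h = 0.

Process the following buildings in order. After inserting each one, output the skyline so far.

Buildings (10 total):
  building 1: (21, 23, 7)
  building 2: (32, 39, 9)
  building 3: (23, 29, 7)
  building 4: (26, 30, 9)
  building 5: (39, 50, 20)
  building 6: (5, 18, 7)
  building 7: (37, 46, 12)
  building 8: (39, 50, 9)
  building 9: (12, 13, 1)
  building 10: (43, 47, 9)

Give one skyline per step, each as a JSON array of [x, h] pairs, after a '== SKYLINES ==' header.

== SKYLINES ==
[[21,7],[23,0]]
[[21,7],[23,0],[32,9],[39,0]]
[[21,7],[29,0],[32,9],[39,0]]
[[21,7],[26,9],[30,0],[32,9],[39,0]]
[[21,7],[26,9],[30,0],[32,9],[39,20],[50,0]]
[[5,7],[18,0],[21,7],[26,9],[30,0],[32,9],[39,20],[50,0]]
[[5,7],[18,0],[21,7],[26,9],[30,0],[32,9],[37,12],[39,20],[50,0]]
[[5,7],[18,0],[21,7],[26,9],[30,0],[32,9],[37,12],[39,20],[50,0]]
[[5,7],[18,0],[21,7],[26,9],[30,0],[32,9],[37,12],[39,20],[50,0]]
[[5,7],[18,0],[21,7],[26,9],[30,0],[32,9],[37,12],[39,20],[50,0]]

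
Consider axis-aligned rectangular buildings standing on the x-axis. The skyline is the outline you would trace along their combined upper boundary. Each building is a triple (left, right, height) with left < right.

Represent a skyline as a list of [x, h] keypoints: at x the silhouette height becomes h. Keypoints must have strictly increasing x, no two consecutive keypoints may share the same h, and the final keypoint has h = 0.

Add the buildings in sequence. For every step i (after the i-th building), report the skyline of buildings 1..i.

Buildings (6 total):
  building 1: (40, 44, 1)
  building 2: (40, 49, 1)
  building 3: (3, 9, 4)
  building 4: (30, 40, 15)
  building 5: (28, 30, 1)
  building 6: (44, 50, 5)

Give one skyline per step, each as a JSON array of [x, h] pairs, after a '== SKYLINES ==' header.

== SKYLINES ==
[[40,1],[44,0]]
[[40,1],[49,0]]
[[3,4],[9,0],[40,1],[49,0]]
[[3,4],[9,0],[30,15],[40,1],[49,0]]
[[3,4],[9,0],[28,1],[30,15],[40,1],[49,0]]
[[3,4],[9,0],[28,1],[30,15],[40,1],[44,5],[50,0]]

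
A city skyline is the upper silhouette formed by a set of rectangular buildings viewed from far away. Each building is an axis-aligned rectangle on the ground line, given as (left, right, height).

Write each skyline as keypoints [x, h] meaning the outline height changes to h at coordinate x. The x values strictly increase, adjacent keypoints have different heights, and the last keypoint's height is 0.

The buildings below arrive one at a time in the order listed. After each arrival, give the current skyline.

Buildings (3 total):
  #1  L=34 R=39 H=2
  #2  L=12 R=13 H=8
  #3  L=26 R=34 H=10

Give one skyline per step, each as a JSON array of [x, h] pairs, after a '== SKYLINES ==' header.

== SKYLINES ==
[[34,2],[39,0]]
[[12,8],[13,0],[34,2],[39,0]]
[[12,8],[13,0],[26,10],[34,2],[39,0]]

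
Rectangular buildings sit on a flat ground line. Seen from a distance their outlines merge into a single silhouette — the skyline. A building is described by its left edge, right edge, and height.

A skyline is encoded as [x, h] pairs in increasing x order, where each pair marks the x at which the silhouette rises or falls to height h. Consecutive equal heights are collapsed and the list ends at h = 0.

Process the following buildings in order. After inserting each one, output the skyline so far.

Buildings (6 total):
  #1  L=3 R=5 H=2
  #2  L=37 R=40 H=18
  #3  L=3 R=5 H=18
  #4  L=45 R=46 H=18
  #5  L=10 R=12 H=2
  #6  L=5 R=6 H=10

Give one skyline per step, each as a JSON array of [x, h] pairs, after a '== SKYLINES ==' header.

== SKYLINES ==
[[3,2],[5,0]]
[[3,2],[5,0],[37,18],[40,0]]
[[3,18],[5,0],[37,18],[40,0]]
[[3,18],[5,0],[37,18],[40,0],[45,18],[46,0]]
[[3,18],[5,0],[10,2],[12,0],[37,18],[40,0],[45,18],[46,0]]
[[3,18],[5,10],[6,0],[10,2],[12,0],[37,18],[40,0],[45,18],[46,0]]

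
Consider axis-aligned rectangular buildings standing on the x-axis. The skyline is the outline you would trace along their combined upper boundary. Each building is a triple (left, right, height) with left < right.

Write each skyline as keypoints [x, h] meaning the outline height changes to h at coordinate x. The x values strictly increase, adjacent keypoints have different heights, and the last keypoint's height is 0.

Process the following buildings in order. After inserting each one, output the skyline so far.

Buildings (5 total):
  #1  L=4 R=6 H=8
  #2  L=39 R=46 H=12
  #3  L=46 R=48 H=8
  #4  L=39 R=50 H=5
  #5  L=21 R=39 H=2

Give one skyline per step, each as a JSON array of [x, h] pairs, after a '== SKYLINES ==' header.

== SKYLINES ==
[[4,8],[6,0]]
[[4,8],[6,0],[39,12],[46,0]]
[[4,8],[6,0],[39,12],[46,8],[48,0]]
[[4,8],[6,0],[39,12],[46,8],[48,5],[50,0]]
[[4,8],[6,0],[21,2],[39,12],[46,8],[48,5],[50,0]]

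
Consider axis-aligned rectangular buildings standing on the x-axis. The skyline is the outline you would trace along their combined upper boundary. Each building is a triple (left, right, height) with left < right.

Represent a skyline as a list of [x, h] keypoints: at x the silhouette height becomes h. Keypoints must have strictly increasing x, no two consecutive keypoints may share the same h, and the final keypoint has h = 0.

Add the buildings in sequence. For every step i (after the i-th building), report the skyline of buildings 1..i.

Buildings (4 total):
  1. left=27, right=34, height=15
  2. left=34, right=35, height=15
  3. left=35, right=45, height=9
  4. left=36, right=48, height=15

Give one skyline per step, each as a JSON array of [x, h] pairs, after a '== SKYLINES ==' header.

== SKYLINES ==
[[27,15],[34,0]]
[[27,15],[35,0]]
[[27,15],[35,9],[45,0]]
[[27,15],[35,9],[36,15],[48,0]]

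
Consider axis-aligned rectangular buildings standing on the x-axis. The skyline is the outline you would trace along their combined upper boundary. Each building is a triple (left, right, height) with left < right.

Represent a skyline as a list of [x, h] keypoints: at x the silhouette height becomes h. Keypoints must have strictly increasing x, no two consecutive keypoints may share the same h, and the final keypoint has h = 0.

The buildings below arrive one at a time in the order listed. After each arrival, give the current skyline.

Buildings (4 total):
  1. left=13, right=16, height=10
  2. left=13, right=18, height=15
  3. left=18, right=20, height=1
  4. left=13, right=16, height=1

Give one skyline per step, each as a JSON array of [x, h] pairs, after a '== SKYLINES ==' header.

== SKYLINES ==
[[13,10],[16,0]]
[[13,15],[18,0]]
[[13,15],[18,1],[20,0]]
[[13,15],[18,1],[20,0]]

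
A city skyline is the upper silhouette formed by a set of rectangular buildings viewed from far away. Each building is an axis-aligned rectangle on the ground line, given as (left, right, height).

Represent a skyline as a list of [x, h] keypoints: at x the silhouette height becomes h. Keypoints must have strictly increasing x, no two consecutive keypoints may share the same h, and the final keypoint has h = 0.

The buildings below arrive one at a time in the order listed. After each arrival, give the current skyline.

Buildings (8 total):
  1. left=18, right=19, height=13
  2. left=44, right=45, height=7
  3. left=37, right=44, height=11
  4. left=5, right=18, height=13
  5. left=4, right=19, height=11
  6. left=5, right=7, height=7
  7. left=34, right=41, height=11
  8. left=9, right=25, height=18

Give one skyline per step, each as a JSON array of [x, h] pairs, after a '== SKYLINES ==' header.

== SKYLINES ==
[[18,13],[19,0]]
[[18,13],[19,0],[44,7],[45,0]]
[[18,13],[19,0],[37,11],[44,7],[45,0]]
[[5,13],[19,0],[37,11],[44,7],[45,0]]
[[4,11],[5,13],[19,0],[37,11],[44,7],[45,0]]
[[4,11],[5,13],[19,0],[37,11],[44,7],[45,0]]
[[4,11],[5,13],[19,0],[34,11],[44,7],[45,0]]
[[4,11],[5,13],[9,18],[25,0],[34,11],[44,7],[45,0]]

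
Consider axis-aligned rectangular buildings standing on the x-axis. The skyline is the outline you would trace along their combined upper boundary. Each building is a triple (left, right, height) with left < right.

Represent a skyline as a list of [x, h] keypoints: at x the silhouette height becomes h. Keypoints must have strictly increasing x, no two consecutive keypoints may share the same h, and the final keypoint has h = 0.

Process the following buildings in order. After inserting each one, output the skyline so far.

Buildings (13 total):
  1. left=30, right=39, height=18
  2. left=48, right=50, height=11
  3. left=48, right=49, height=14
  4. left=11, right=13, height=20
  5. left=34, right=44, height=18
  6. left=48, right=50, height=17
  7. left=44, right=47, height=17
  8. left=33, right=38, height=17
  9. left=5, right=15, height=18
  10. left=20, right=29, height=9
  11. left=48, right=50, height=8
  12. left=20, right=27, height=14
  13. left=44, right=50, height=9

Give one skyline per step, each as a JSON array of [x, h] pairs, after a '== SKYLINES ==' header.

== SKYLINES ==
[[30,18],[39,0]]
[[30,18],[39,0],[48,11],[50,0]]
[[30,18],[39,0],[48,14],[49,11],[50,0]]
[[11,20],[13,0],[30,18],[39,0],[48,14],[49,11],[50,0]]
[[11,20],[13,0],[30,18],[44,0],[48,14],[49,11],[50,0]]
[[11,20],[13,0],[30,18],[44,0],[48,17],[50,0]]
[[11,20],[13,0],[30,18],[44,17],[47,0],[48,17],[50,0]]
[[11,20],[13,0],[30,18],[44,17],[47,0],[48,17],[50,0]]
[[5,18],[11,20],[13,18],[15,0],[30,18],[44,17],[47,0],[48,17],[50,0]]
[[5,18],[11,20],[13,18],[15,0],[20,9],[29,0],[30,18],[44,17],[47,0],[48,17],[50,0]]
[[5,18],[11,20],[13,18],[15,0],[20,9],[29,0],[30,18],[44,17],[47,0],[48,17],[50,0]]
[[5,18],[11,20],[13,18],[15,0],[20,14],[27,9],[29,0],[30,18],[44,17],[47,0],[48,17],[50,0]]
[[5,18],[11,20],[13,18],[15,0],[20,14],[27,9],[29,0],[30,18],[44,17],[47,9],[48,17],[50,0]]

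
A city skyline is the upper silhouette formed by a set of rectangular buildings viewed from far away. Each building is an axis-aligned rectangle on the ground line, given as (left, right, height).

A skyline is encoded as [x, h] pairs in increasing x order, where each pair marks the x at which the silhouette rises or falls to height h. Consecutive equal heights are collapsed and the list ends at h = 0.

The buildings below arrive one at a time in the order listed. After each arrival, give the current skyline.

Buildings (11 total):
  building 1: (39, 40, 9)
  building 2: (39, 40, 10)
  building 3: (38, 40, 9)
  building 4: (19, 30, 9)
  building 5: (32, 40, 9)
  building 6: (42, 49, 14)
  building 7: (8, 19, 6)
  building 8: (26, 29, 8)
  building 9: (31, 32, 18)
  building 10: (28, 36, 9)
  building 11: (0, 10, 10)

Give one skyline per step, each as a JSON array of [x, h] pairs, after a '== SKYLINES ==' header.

== SKYLINES ==
[[39,9],[40,0]]
[[39,10],[40,0]]
[[38,9],[39,10],[40,0]]
[[19,9],[30,0],[38,9],[39,10],[40,0]]
[[19,9],[30,0],[32,9],[39,10],[40,0]]
[[19,9],[30,0],[32,9],[39,10],[40,0],[42,14],[49,0]]
[[8,6],[19,9],[30,0],[32,9],[39,10],[40,0],[42,14],[49,0]]
[[8,6],[19,9],[30,0],[32,9],[39,10],[40,0],[42,14],[49,0]]
[[8,6],[19,9],[30,0],[31,18],[32,9],[39,10],[40,0],[42,14],[49,0]]
[[8,6],[19,9],[31,18],[32,9],[39,10],[40,0],[42,14],[49,0]]
[[0,10],[10,6],[19,9],[31,18],[32,9],[39,10],[40,0],[42,14],[49,0]]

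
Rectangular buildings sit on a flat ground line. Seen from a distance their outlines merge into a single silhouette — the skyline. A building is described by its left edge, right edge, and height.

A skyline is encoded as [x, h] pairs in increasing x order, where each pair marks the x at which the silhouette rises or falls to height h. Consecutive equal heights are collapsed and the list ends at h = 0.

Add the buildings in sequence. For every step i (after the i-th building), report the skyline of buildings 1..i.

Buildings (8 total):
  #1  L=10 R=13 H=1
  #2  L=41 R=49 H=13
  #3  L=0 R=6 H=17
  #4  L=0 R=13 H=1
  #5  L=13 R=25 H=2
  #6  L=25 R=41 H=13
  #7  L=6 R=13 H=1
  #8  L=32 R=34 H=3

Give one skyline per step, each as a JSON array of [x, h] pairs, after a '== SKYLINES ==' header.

== SKYLINES ==
[[10,1],[13,0]]
[[10,1],[13,0],[41,13],[49,0]]
[[0,17],[6,0],[10,1],[13,0],[41,13],[49,0]]
[[0,17],[6,1],[13,0],[41,13],[49,0]]
[[0,17],[6,1],[13,2],[25,0],[41,13],[49,0]]
[[0,17],[6,1],[13,2],[25,13],[49,0]]
[[0,17],[6,1],[13,2],[25,13],[49,0]]
[[0,17],[6,1],[13,2],[25,13],[49,0]]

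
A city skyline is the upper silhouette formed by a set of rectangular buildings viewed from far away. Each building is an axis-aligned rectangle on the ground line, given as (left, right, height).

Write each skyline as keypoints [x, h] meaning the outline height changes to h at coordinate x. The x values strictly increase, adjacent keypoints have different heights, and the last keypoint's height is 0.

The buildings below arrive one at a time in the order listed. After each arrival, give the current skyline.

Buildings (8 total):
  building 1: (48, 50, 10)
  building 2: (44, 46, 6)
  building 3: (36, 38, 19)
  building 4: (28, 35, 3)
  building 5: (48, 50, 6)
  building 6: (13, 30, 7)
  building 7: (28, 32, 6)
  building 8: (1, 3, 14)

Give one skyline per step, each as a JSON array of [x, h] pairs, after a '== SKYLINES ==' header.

== SKYLINES ==
[[48,10],[50,0]]
[[44,6],[46,0],[48,10],[50,0]]
[[36,19],[38,0],[44,6],[46,0],[48,10],[50,0]]
[[28,3],[35,0],[36,19],[38,0],[44,6],[46,0],[48,10],[50,0]]
[[28,3],[35,0],[36,19],[38,0],[44,6],[46,0],[48,10],[50,0]]
[[13,7],[30,3],[35,0],[36,19],[38,0],[44,6],[46,0],[48,10],[50,0]]
[[13,7],[30,6],[32,3],[35,0],[36,19],[38,0],[44,6],[46,0],[48,10],[50,0]]
[[1,14],[3,0],[13,7],[30,6],[32,3],[35,0],[36,19],[38,0],[44,6],[46,0],[48,10],[50,0]]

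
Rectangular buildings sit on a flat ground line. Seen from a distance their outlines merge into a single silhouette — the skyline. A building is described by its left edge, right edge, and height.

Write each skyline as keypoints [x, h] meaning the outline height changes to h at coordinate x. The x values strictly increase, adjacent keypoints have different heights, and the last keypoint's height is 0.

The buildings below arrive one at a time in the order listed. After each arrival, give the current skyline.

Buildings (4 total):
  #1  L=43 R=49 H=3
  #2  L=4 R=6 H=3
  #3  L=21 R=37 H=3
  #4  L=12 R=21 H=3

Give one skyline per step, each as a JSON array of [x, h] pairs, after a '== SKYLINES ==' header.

== SKYLINES ==
[[43,3],[49,0]]
[[4,3],[6,0],[43,3],[49,0]]
[[4,3],[6,0],[21,3],[37,0],[43,3],[49,0]]
[[4,3],[6,0],[12,3],[37,0],[43,3],[49,0]]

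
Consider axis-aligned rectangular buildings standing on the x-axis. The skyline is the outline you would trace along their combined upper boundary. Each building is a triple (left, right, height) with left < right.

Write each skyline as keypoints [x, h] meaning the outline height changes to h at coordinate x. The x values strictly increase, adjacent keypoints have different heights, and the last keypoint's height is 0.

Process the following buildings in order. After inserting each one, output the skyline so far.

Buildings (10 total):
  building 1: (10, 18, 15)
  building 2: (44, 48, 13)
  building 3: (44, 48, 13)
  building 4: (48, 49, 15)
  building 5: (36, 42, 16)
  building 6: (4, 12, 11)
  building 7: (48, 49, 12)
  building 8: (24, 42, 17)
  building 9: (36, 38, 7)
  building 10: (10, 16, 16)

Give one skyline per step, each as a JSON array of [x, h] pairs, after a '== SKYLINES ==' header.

== SKYLINES ==
[[10,15],[18,0]]
[[10,15],[18,0],[44,13],[48,0]]
[[10,15],[18,0],[44,13],[48,0]]
[[10,15],[18,0],[44,13],[48,15],[49,0]]
[[10,15],[18,0],[36,16],[42,0],[44,13],[48,15],[49,0]]
[[4,11],[10,15],[18,0],[36,16],[42,0],[44,13],[48,15],[49,0]]
[[4,11],[10,15],[18,0],[36,16],[42,0],[44,13],[48,15],[49,0]]
[[4,11],[10,15],[18,0],[24,17],[42,0],[44,13],[48,15],[49,0]]
[[4,11],[10,15],[18,0],[24,17],[42,0],[44,13],[48,15],[49,0]]
[[4,11],[10,16],[16,15],[18,0],[24,17],[42,0],[44,13],[48,15],[49,0]]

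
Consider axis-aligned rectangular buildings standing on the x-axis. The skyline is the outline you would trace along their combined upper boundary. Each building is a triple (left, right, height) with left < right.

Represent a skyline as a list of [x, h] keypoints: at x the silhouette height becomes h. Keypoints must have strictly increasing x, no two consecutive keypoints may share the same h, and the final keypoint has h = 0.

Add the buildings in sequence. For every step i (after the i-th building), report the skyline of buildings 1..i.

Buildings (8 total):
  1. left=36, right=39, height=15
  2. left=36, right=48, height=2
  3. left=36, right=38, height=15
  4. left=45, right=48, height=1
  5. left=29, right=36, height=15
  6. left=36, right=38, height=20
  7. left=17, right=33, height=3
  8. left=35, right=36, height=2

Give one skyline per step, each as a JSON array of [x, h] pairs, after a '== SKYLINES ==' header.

== SKYLINES ==
[[36,15],[39,0]]
[[36,15],[39,2],[48,0]]
[[36,15],[39,2],[48,0]]
[[36,15],[39,2],[48,0]]
[[29,15],[39,2],[48,0]]
[[29,15],[36,20],[38,15],[39,2],[48,0]]
[[17,3],[29,15],[36,20],[38,15],[39,2],[48,0]]
[[17,3],[29,15],[36,20],[38,15],[39,2],[48,0]]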